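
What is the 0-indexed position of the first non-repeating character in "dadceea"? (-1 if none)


Input: dadceea
Character frequencies:
  'a': 2
  'c': 1
  'd': 2
  'e': 2
Scanning left to right for freq == 1:
  Position 0 ('d'): freq=2, skip
  Position 1 ('a'): freq=2, skip
  Position 2 ('d'): freq=2, skip
  Position 3 ('c'): unique! => answer = 3

3


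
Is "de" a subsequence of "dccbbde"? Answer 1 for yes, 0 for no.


Check if "de" is a subsequence of "dccbbde"
Greedy scan:
  Position 0 ('d'): matches sub[0] = 'd'
  Position 1 ('c'): no match needed
  Position 2 ('c'): no match needed
  Position 3 ('b'): no match needed
  Position 4 ('b'): no match needed
  Position 5 ('d'): no match needed
  Position 6 ('e'): matches sub[1] = 'e'
All 2 characters matched => is a subsequence

1


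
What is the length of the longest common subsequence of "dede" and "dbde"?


LCS of "dede" and "dbde"
DP table:
           d    b    d    e
      0    0    0    0    0
  d   0    1    1    1    1
  e   0    1    1    1    2
  d   0    1    1    2    2
  e   0    1    1    2    3
LCS length = dp[4][4] = 3

3


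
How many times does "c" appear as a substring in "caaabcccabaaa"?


Searching for "c" in "caaabcccabaaa"
Scanning each position:
  Position 0: "c" => MATCH
  Position 1: "a" => no
  Position 2: "a" => no
  Position 3: "a" => no
  Position 4: "b" => no
  Position 5: "c" => MATCH
  Position 6: "c" => MATCH
  Position 7: "c" => MATCH
  Position 8: "a" => no
  Position 9: "b" => no
  Position 10: "a" => no
  Position 11: "a" => no
  Position 12: "a" => no
Total occurrences: 4

4


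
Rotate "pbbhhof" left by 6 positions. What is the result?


Input: "pbbhhof", rotate left by 6
First 6 characters: "pbbhho"
Remaining characters: "f"
Concatenate remaining + first: "f" + "pbbhho" = "fpbbhho"

fpbbhho


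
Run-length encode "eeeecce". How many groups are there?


Input: eeeecce
Scanning for consecutive runs:
  Group 1: 'e' x 4 (positions 0-3)
  Group 2: 'c' x 2 (positions 4-5)
  Group 3: 'e' x 1 (positions 6-6)
Total groups: 3

3


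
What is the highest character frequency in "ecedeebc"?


Input: ecedeebc
Character counts:
  'b': 1
  'c': 2
  'd': 1
  'e': 4
Maximum frequency: 4

4


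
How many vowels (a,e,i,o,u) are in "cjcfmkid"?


Input: cjcfmkid
Checking each character:
  'c' at position 0: consonant
  'j' at position 1: consonant
  'c' at position 2: consonant
  'f' at position 3: consonant
  'm' at position 4: consonant
  'k' at position 5: consonant
  'i' at position 6: vowel (running total: 1)
  'd' at position 7: consonant
Total vowels: 1

1


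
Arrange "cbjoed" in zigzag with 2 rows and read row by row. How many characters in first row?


Zigzag "cbjoed" into 2 rows:
Placing characters:
  'c' => row 0
  'b' => row 1
  'j' => row 0
  'o' => row 1
  'e' => row 0
  'd' => row 1
Rows:
  Row 0: "cje"
  Row 1: "bod"
First row length: 3

3


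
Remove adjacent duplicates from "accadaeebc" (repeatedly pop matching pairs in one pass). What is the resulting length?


Input: accadaeebc
Stack-based adjacent duplicate removal:
  Read 'a': push. Stack: a
  Read 'c': push. Stack: ac
  Read 'c': matches stack top 'c' => pop. Stack: a
  Read 'a': matches stack top 'a' => pop. Stack: (empty)
  Read 'd': push. Stack: d
  Read 'a': push. Stack: da
  Read 'e': push. Stack: dae
  Read 'e': matches stack top 'e' => pop. Stack: da
  Read 'b': push. Stack: dab
  Read 'c': push. Stack: dabc
Final stack: "dabc" (length 4)

4


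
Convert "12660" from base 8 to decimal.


Input: "12660" in base 8
Positional expansion:
  Digit '1' (value 1) x 8^4 = 4096
  Digit '2' (value 2) x 8^3 = 1024
  Digit '6' (value 6) x 8^2 = 384
  Digit '6' (value 6) x 8^1 = 48
  Digit '0' (value 0) x 8^0 = 0
Sum = 5552

5552


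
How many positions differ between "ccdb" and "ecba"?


Comparing "ccdb" and "ecba" position by position:
  Position 0: 'c' vs 'e' => DIFFER
  Position 1: 'c' vs 'c' => same
  Position 2: 'd' vs 'b' => DIFFER
  Position 3: 'b' vs 'a' => DIFFER
Positions that differ: 3

3


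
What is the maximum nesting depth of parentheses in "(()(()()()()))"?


Input: "(()(()()()()))"
Tracking depth:
  Position 0 '(': depth becomes 1
  Position 1 '(': depth becomes 2
  Position 2 ')': depth becomes 1
  Position 3 '(': depth becomes 2
  Position 4 '(': depth becomes 3
  Position 5 ')': depth becomes 2
  Position 6 '(': depth becomes 3
  Position 7 ')': depth becomes 2
  Position 8 '(': depth becomes 3
  Position 9 ')': depth becomes 2
  Position 10 '(': depth becomes 3
  Position 11 ')': depth becomes 2
  Position 12 ')': depth becomes 1
  Position 13 ')': depth becomes 0
Maximum depth reached: 3

3


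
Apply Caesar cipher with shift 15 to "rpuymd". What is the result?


Caesar cipher: shift "rpuymd" by 15
  'r' (pos 17) + 15 = pos 6 = 'g'
  'p' (pos 15) + 15 = pos 4 = 'e'
  'u' (pos 20) + 15 = pos 9 = 'j'
  'y' (pos 24) + 15 = pos 13 = 'n'
  'm' (pos 12) + 15 = pos 1 = 'b'
  'd' (pos 3) + 15 = pos 18 = 's'
Result: gejnbs

gejnbs


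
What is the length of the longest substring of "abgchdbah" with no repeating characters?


Input: "abgchdbah"
Sliding window (track last position of each char):
  Position 0 ('a'): window [0,0] length 1 -- new best
  Position 1 ('b'): window [0,1] length 2 -- new best
  Position 2 ('g'): window [0,2] length 3 -- new best
  Position 3 ('c'): window [0,3] length 4 -- new best
  Position 4 ('h'): window [0,4] length 5 -- new best
  Position 5 ('d'): window [0,5] length 6 -- new best
  Position 6 ('b'): repeat (last at 1), move window start to 2
  Position 6 ('b'): window [2,6] length 5
  Position 7 ('a'): window [2,7] length 6
  Position 8 ('h'): repeat (last at 4), move window start to 5
  Position 8 ('h'): window [5,8] length 4
Longest substring with no repeats: "abgchd" with length 6

6


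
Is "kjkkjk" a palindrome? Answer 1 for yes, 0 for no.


Input: kjkkjk
Reversed: kjkkjk
  Compare pos 0 ('k') with pos 5 ('k'): match
  Compare pos 1 ('j') with pos 4 ('j'): match
  Compare pos 2 ('k') with pos 3 ('k'): match
Result: palindrome

1


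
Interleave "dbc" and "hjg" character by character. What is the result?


Interleaving "dbc" and "hjg":
  Position 0: 'd' from first, 'h' from second => "dh"
  Position 1: 'b' from first, 'j' from second => "bj"
  Position 2: 'c' from first, 'g' from second => "cg"
Result: dhbjcg

dhbjcg


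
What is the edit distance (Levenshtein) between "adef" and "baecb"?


Computing edit distance: "adef" -> "baecb"
DP table:
           b    a    e    c    b
      0    1    2    3    4    5
  a   1    1    1    2    3    4
  d   2    2    2    2    3    4
  e   3    3    3    2    3    4
  f   4    4    4    3    3    4
Edit distance = dp[4][5] = 4

4


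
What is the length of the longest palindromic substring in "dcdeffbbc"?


Input: "dcdeffbbc"
Checking substrings for palindromes:
  [0:3] "dcd" (len 3) => palindrome
  [4:6] "ff" (len 2) => palindrome
  [6:8] "bb" (len 2) => palindrome
Longest palindromic substring: "dcd" with length 3

3


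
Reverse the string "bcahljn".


Input: bcahljn
Reading characters right to left:
  Position 6: 'n'
  Position 5: 'j'
  Position 4: 'l'
  Position 3: 'h'
  Position 2: 'a'
  Position 1: 'c'
  Position 0: 'b'
Reversed: njlhacb

njlhacb


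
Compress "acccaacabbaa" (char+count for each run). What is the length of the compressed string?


Input: acccaacabbaa
Runs:
  'a' x 1 => "a1"
  'c' x 3 => "c3"
  'a' x 2 => "a2"
  'c' x 1 => "c1"
  'a' x 1 => "a1"
  'b' x 2 => "b2"
  'a' x 2 => "a2"
Compressed: "a1c3a2c1a1b2a2"
Compressed length: 14

14


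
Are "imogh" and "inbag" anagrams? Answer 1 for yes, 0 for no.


Strings: "imogh", "inbag"
Sorted first:  ghimo
Sorted second: abgin
Differ at position 0: 'g' vs 'a' => not anagrams

0


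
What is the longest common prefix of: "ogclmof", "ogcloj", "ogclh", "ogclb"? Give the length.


Words: ogclmof, ogcloj, ogclh, ogclb
  Position 0: all 'o' => match
  Position 1: all 'g' => match
  Position 2: all 'c' => match
  Position 3: all 'l' => match
  Position 4: ('m', 'o', 'h', 'b') => mismatch, stop
LCP = "ogcl" (length 4)

4


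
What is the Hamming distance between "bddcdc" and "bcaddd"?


Comparing "bddcdc" and "bcaddd" position by position:
  Position 0: 'b' vs 'b' => same
  Position 1: 'd' vs 'c' => differ
  Position 2: 'd' vs 'a' => differ
  Position 3: 'c' vs 'd' => differ
  Position 4: 'd' vs 'd' => same
  Position 5: 'c' vs 'd' => differ
Total differences (Hamming distance): 4

4


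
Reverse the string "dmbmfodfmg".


Input: dmbmfodfmg
Reading characters right to left:
  Position 9: 'g'
  Position 8: 'm'
  Position 7: 'f'
  Position 6: 'd'
  Position 5: 'o'
  Position 4: 'f'
  Position 3: 'm'
  Position 2: 'b'
  Position 1: 'm'
  Position 0: 'd'
Reversed: gmfdofmbmd

gmfdofmbmd


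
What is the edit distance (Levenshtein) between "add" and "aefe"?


Computing edit distance: "add" -> "aefe"
DP table:
           a    e    f    e
      0    1    2    3    4
  a   1    0    1    2    3
  d   2    1    1    2    3
  d   3    2    2    2    3
Edit distance = dp[3][4] = 3

3


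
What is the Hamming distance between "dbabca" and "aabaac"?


Comparing "dbabca" and "aabaac" position by position:
  Position 0: 'd' vs 'a' => differ
  Position 1: 'b' vs 'a' => differ
  Position 2: 'a' vs 'b' => differ
  Position 3: 'b' vs 'a' => differ
  Position 4: 'c' vs 'a' => differ
  Position 5: 'a' vs 'c' => differ
Total differences (Hamming distance): 6

6


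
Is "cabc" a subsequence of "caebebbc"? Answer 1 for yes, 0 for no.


Check if "cabc" is a subsequence of "caebebbc"
Greedy scan:
  Position 0 ('c'): matches sub[0] = 'c'
  Position 1 ('a'): matches sub[1] = 'a'
  Position 2 ('e'): no match needed
  Position 3 ('b'): matches sub[2] = 'b'
  Position 4 ('e'): no match needed
  Position 5 ('b'): no match needed
  Position 6 ('b'): no match needed
  Position 7 ('c'): matches sub[3] = 'c'
All 4 characters matched => is a subsequence

1


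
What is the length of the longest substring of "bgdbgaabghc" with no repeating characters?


Input: "bgdbgaabghc"
Sliding window (track last position of each char):
  Position 0 ('b'): window [0,0] length 1 -- new best
  Position 1 ('g'): window [0,1] length 2 -- new best
  Position 2 ('d'): window [0,2] length 3 -- new best
  Position 3 ('b'): repeat (last at 0), move window start to 1
  Position 3 ('b'): window [1,3] length 3
  Position 4 ('g'): repeat (last at 1), move window start to 2
  Position 4 ('g'): window [2,4] length 3
  Position 5 ('a'): window [2,5] length 4 -- new best
  Position 6 ('a'): repeat (last at 5), move window start to 6
  Position 6 ('a'): window [6,6] length 1
  Position 7 ('b'): window [6,7] length 2
  Position 8 ('g'): window [6,8] length 3
  Position 9 ('h'): window [6,9] length 4
  Position 10 ('c'): window [6,10] length 5 -- new best
Longest substring with no repeats: "abghc" with length 5

5


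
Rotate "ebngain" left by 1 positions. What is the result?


Input: "ebngain", rotate left by 1
First 1 characters: "e"
Remaining characters: "bngain"
Concatenate remaining + first: "bngain" + "e" = "bngaine"

bngaine


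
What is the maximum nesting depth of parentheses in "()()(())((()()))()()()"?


Input: "()()(())((()()))()()()"
Tracking depth:
  Position 0 '(': depth becomes 1
  Position 1 ')': depth becomes 0
  Position 2 '(': depth becomes 1
  Position 3 ')': depth becomes 0
  Position 4 '(': depth becomes 1
  Position 5 '(': depth becomes 2
  Position 6 ')': depth becomes 1
  Position 7 ')': depth becomes 0
  Position 8 '(': depth becomes 1
  Position 9 '(': depth becomes 2
  Position 10 '(': depth becomes 3
  Position 11 ')': depth becomes 2
  Position 12 '(': depth becomes 3
  Position 13 ')': depth becomes 2
  Position 14 ')': depth becomes 1
  Position 15 ')': depth becomes 0
  Position 16 '(': depth becomes 1
  Position 17 ')': depth becomes 0
  Position 18 '(': depth becomes 1
  Position 19 ')': depth becomes 0
  Position 20 '(': depth becomes 1
  Position 21 ')': depth becomes 0
Maximum depth reached: 3

3


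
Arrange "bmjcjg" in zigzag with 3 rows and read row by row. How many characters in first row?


Zigzag "bmjcjg" into 3 rows:
Placing characters:
  'b' => row 0
  'm' => row 1
  'j' => row 2
  'c' => row 1
  'j' => row 0
  'g' => row 1
Rows:
  Row 0: "bj"
  Row 1: "mcg"
  Row 2: "j"
First row length: 2

2


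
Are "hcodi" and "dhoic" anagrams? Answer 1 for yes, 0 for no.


Strings: "hcodi", "dhoic"
Sorted first:  cdhio
Sorted second: cdhio
Sorted forms match => anagrams

1


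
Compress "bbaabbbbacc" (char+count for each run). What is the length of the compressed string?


Input: bbaabbbbacc
Runs:
  'b' x 2 => "b2"
  'a' x 2 => "a2"
  'b' x 4 => "b4"
  'a' x 1 => "a1"
  'c' x 2 => "c2"
Compressed: "b2a2b4a1c2"
Compressed length: 10

10


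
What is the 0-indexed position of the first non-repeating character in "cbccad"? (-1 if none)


Input: cbccad
Character frequencies:
  'a': 1
  'b': 1
  'c': 3
  'd': 1
Scanning left to right for freq == 1:
  Position 0 ('c'): freq=3, skip
  Position 1 ('b'): unique! => answer = 1

1


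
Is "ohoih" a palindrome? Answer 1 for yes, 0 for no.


Input: ohoih
Reversed: hioho
  Compare pos 0 ('o') with pos 4 ('h'): MISMATCH
  Compare pos 1 ('h') with pos 3 ('i'): MISMATCH
Result: not a palindrome

0


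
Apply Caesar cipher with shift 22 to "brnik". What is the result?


Caesar cipher: shift "brnik" by 22
  'b' (pos 1) + 22 = pos 23 = 'x'
  'r' (pos 17) + 22 = pos 13 = 'n'
  'n' (pos 13) + 22 = pos 9 = 'j'
  'i' (pos 8) + 22 = pos 4 = 'e'
  'k' (pos 10) + 22 = pos 6 = 'g'
Result: xnjeg

xnjeg


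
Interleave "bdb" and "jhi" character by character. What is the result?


Interleaving "bdb" and "jhi":
  Position 0: 'b' from first, 'j' from second => "bj"
  Position 1: 'd' from first, 'h' from second => "dh"
  Position 2: 'b' from first, 'i' from second => "bi"
Result: bjdhbi

bjdhbi


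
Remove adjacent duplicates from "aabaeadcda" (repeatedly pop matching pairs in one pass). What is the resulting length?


Input: aabaeadcda
Stack-based adjacent duplicate removal:
  Read 'a': push. Stack: a
  Read 'a': matches stack top 'a' => pop. Stack: (empty)
  Read 'b': push. Stack: b
  Read 'a': push. Stack: ba
  Read 'e': push. Stack: bae
  Read 'a': push. Stack: baea
  Read 'd': push. Stack: baead
  Read 'c': push. Stack: baeadc
  Read 'd': push. Stack: baeadcd
  Read 'a': push. Stack: baeadcda
Final stack: "baeadcda" (length 8)

8


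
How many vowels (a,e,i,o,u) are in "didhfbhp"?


Input: didhfbhp
Checking each character:
  'd' at position 0: consonant
  'i' at position 1: vowel (running total: 1)
  'd' at position 2: consonant
  'h' at position 3: consonant
  'f' at position 4: consonant
  'b' at position 5: consonant
  'h' at position 6: consonant
  'p' at position 7: consonant
Total vowels: 1

1


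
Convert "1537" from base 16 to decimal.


Input: "1537" in base 16
Positional expansion:
  Digit '1' (value 1) x 16^3 = 4096
  Digit '5' (value 5) x 16^2 = 1280
  Digit '3' (value 3) x 16^1 = 48
  Digit '7' (value 7) x 16^0 = 7
Sum = 5431

5431


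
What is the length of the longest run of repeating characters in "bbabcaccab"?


Input: "bbabcaccab"
Scanning for longest run:
  Position 1 ('b'): continues run of 'b', length=2
  Position 2 ('a'): new char, reset run to 1
  Position 3 ('b'): new char, reset run to 1
  Position 4 ('c'): new char, reset run to 1
  Position 5 ('a'): new char, reset run to 1
  Position 6 ('c'): new char, reset run to 1
  Position 7 ('c'): continues run of 'c', length=2
  Position 8 ('a'): new char, reset run to 1
  Position 9 ('b'): new char, reset run to 1
Longest run: 'b' with length 2

2


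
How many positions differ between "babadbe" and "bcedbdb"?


Comparing "babadbe" and "bcedbdb" position by position:
  Position 0: 'b' vs 'b' => same
  Position 1: 'a' vs 'c' => DIFFER
  Position 2: 'b' vs 'e' => DIFFER
  Position 3: 'a' vs 'd' => DIFFER
  Position 4: 'd' vs 'b' => DIFFER
  Position 5: 'b' vs 'd' => DIFFER
  Position 6: 'e' vs 'b' => DIFFER
Positions that differ: 6

6


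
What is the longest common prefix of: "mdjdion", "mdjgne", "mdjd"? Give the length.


Words: mdjdion, mdjgne, mdjd
  Position 0: all 'm' => match
  Position 1: all 'd' => match
  Position 2: all 'j' => match
  Position 3: ('d', 'g', 'd') => mismatch, stop
LCP = "mdj" (length 3)

3


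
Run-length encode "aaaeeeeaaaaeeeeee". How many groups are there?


Input: aaaeeeeaaaaeeeeee
Scanning for consecutive runs:
  Group 1: 'a' x 3 (positions 0-2)
  Group 2: 'e' x 4 (positions 3-6)
  Group 3: 'a' x 4 (positions 7-10)
  Group 4: 'e' x 6 (positions 11-16)
Total groups: 4

4


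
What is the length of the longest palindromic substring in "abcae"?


Input: "abcae"
Checking substrings for palindromes:
  No multi-char palindromic substrings found
Longest palindromic substring: "a" with length 1

1


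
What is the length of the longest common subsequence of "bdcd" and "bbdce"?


LCS of "bdcd" and "bbdce"
DP table:
           b    b    d    c    e
      0    0    0    0    0    0
  b   0    1    1    1    1    1
  d   0    1    1    2    2    2
  c   0    1    1    2    3    3
  d   0    1    1    2    3    3
LCS length = dp[4][5] = 3

3


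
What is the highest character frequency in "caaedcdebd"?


Input: caaedcdebd
Character counts:
  'a': 2
  'b': 1
  'c': 2
  'd': 3
  'e': 2
Maximum frequency: 3

3


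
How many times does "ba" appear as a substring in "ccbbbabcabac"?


Searching for "ba" in "ccbbbabcabac"
Scanning each position:
  Position 0: "cc" => no
  Position 1: "cb" => no
  Position 2: "bb" => no
  Position 3: "bb" => no
  Position 4: "ba" => MATCH
  Position 5: "ab" => no
  Position 6: "bc" => no
  Position 7: "ca" => no
  Position 8: "ab" => no
  Position 9: "ba" => MATCH
  Position 10: "ac" => no
Total occurrences: 2

2


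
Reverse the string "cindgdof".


Input: cindgdof
Reading characters right to left:
  Position 7: 'f'
  Position 6: 'o'
  Position 5: 'd'
  Position 4: 'g'
  Position 3: 'd'
  Position 2: 'n'
  Position 1: 'i'
  Position 0: 'c'
Reversed: fodgdnic

fodgdnic


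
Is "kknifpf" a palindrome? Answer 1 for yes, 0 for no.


Input: kknifpf
Reversed: fpfinkk
  Compare pos 0 ('k') with pos 6 ('f'): MISMATCH
  Compare pos 1 ('k') with pos 5 ('p'): MISMATCH
  Compare pos 2 ('n') with pos 4 ('f'): MISMATCH
Result: not a palindrome

0


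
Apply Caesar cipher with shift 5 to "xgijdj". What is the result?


Caesar cipher: shift "xgijdj" by 5
  'x' (pos 23) + 5 = pos 2 = 'c'
  'g' (pos 6) + 5 = pos 11 = 'l'
  'i' (pos 8) + 5 = pos 13 = 'n'
  'j' (pos 9) + 5 = pos 14 = 'o'
  'd' (pos 3) + 5 = pos 8 = 'i'
  'j' (pos 9) + 5 = pos 14 = 'o'
Result: clnoio

clnoio


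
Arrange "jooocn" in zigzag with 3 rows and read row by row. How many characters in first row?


Zigzag "jooocn" into 3 rows:
Placing characters:
  'j' => row 0
  'o' => row 1
  'o' => row 2
  'o' => row 1
  'c' => row 0
  'n' => row 1
Rows:
  Row 0: "jc"
  Row 1: "oon"
  Row 2: "o"
First row length: 2

2


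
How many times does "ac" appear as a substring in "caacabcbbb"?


Searching for "ac" in "caacabcbbb"
Scanning each position:
  Position 0: "ca" => no
  Position 1: "aa" => no
  Position 2: "ac" => MATCH
  Position 3: "ca" => no
  Position 4: "ab" => no
  Position 5: "bc" => no
  Position 6: "cb" => no
  Position 7: "bb" => no
  Position 8: "bb" => no
Total occurrences: 1

1


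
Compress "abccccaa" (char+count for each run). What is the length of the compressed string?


Input: abccccaa
Runs:
  'a' x 1 => "a1"
  'b' x 1 => "b1"
  'c' x 4 => "c4"
  'a' x 2 => "a2"
Compressed: "a1b1c4a2"
Compressed length: 8

8


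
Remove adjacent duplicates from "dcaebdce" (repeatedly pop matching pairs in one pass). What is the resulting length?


Input: dcaebdce
Stack-based adjacent duplicate removal:
  Read 'd': push. Stack: d
  Read 'c': push. Stack: dc
  Read 'a': push. Stack: dca
  Read 'e': push. Stack: dcae
  Read 'b': push. Stack: dcaeb
  Read 'd': push. Stack: dcaebd
  Read 'c': push. Stack: dcaebdc
  Read 'e': push. Stack: dcaebdce
Final stack: "dcaebdce" (length 8)

8


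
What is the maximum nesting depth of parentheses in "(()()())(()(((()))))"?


Input: "(()()())(()(((()))))"
Tracking depth:
  Position 0 '(': depth becomes 1
  Position 1 '(': depth becomes 2
  Position 2 ')': depth becomes 1
  Position 3 '(': depth becomes 2
  Position 4 ')': depth becomes 1
  Position 5 '(': depth becomes 2
  Position 6 ')': depth becomes 1
  Position 7 ')': depth becomes 0
  Position 8 '(': depth becomes 1
  Position 9 '(': depth becomes 2
  Position 10 ')': depth becomes 1
  Position 11 '(': depth becomes 2
  Position 12 '(': depth becomes 3
  Position 13 '(': depth becomes 4
  Position 14 '(': depth becomes 5
  Position 15 ')': depth becomes 4
  Position 16 ')': depth becomes 3
  Position 17 ')': depth becomes 2
  Position 18 ')': depth becomes 1
  Position 19 ')': depth becomes 0
Maximum depth reached: 5

5


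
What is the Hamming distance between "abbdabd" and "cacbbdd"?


Comparing "abbdabd" and "cacbbdd" position by position:
  Position 0: 'a' vs 'c' => differ
  Position 1: 'b' vs 'a' => differ
  Position 2: 'b' vs 'c' => differ
  Position 3: 'd' vs 'b' => differ
  Position 4: 'a' vs 'b' => differ
  Position 5: 'b' vs 'd' => differ
  Position 6: 'd' vs 'd' => same
Total differences (Hamming distance): 6

6


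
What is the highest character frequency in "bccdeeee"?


Input: bccdeeee
Character counts:
  'b': 1
  'c': 2
  'd': 1
  'e': 4
Maximum frequency: 4

4


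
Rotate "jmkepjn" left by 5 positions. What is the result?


Input: "jmkepjn", rotate left by 5
First 5 characters: "jmkep"
Remaining characters: "jn"
Concatenate remaining + first: "jn" + "jmkep" = "jnjmkep"

jnjmkep


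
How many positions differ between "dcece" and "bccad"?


Comparing "dcece" and "bccad" position by position:
  Position 0: 'd' vs 'b' => DIFFER
  Position 1: 'c' vs 'c' => same
  Position 2: 'e' vs 'c' => DIFFER
  Position 3: 'c' vs 'a' => DIFFER
  Position 4: 'e' vs 'd' => DIFFER
Positions that differ: 4

4


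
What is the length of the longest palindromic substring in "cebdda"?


Input: "cebdda"
Checking substrings for palindromes:
  [3:5] "dd" (len 2) => palindrome
Longest palindromic substring: "dd" with length 2

2


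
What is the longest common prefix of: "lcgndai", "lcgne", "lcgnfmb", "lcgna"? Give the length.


Words: lcgndai, lcgne, lcgnfmb, lcgna
  Position 0: all 'l' => match
  Position 1: all 'c' => match
  Position 2: all 'g' => match
  Position 3: all 'n' => match
  Position 4: ('d', 'e', 'f', 'a') => mismatch, stop
LCP = "lcgn" (length 4)

4


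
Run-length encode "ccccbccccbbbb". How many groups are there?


Input: ccccbccccbbbb
Scanning for consecutive runs:
  Group 1: 'c' x 4 (positions 0-3)
  Group 2: 'b' x 1 (positions 4-4)
  Group 3: 'c' x 4 (positions 5-8)
  Group 4: 'b' x 4 (positions 9-12)
Total groups: 4

4


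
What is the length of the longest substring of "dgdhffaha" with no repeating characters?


Input: "dgdhffaha"
Sliding window (track last position of each char):
  Position 0 ('d'): window [0,0] length 1 -- new best
  Position 1 ('g'): window [0,1] length 2 -- new best
  Position 2 ('d'): repeat (last at 0), move window start to 1
  Position 2 ('d'): window [1,2] length 2
  Position 3 ('h'): window [1,3] length 3 -- new best
  Position 4 ('f'): window [1,4] length 4 -- new best
  Position 5 ('f'): repeat (last at 4), move window start to 5
  Position 5 ('f'): window [5,5] length 1
  Position 6 ('a'): window [5,6] length 2
  Position 7 ('h'): window [5,7] length 3
  Position 8 ('a'): repeat (last at 6), move window start to 7
  Position 8 ('a'): window [7,8] length 2
Longest substring with no repeats: "gdhf" with length 4

4


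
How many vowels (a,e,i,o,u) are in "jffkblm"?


Input: jffkblm
Checking each character:
  'j' at position 0: consonant
  'f' at position 1: consonant
  'f' at position 2: consonant
  'k' at position 3: consonant
  'b' at position 4: consonant
  'l' at position 5: consonant
  'm' at position 6: consonant
Total vowels: 0

0


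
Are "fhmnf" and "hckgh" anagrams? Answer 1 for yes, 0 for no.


Strings: "fhmnf", "hckgh"
Sorted first:  ffhmn
Sorted second: cghhk
Differ at position 0: 'f' vs 'c' => not anagrams

0


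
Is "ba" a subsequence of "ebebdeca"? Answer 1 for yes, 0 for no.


Check if "ba" is a subsequence of "ebebdeca"
Greedy scan:
  Position 0 ('e'): no match needed
  Position 1 ('b'): matches sub[0] = 'b'
  Position 2 ('e'): no match needed
  Position 3 ('b'): no match needed
  Position 4 ('d'): no match needed
  Position 5 ('e'): no match needed
  Position 6 ('c'): no match needed
  Position 7 ('a'): matches sub[1] = 'a'
All 2 characters matched => is a subsequence

1


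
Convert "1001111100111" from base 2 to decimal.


Input: "1001111100111" in base 2
Positional expansion:
  Digit '1' (value 1) x 2^12 = 4096
  Digit '0' (value 0) x 2^11 = 0
  Digit '0' (value 0) x 2^10 = 0
  Digit '1' (value 1) x 2^9 = 512
  Digit '1' (value 1) x 2^8 = 256
  Digit '1' (value 1) x 2^7 = 128
  Digit '1' (value 1) x 2^6 = 64
  Digit '1' (value 1) x 2^5 = 32
  Digit '0' (value 0) x 2^4 = 0
  Digit '0' (value 0) x 2^3 = 0
  Digit '1' (value 1) x 2^2 = 4
  Digit '1' (value 1) x 2^1 = 2
  Digit '1' (value 1) x 2^0 = 1
Sum = 5095

5095


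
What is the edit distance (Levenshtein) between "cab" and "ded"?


Computing edit distance: "cab" -> "ded"
DP table:
           d    e    d
      0    1    2    3
  c   1    1    2    3
  a   2    2    2    3
  b   3    3    3    3
Edit distance = dp[3][3] = 3

3


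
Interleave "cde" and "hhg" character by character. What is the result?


Interleaving "cde" and "hhg":
  Position 0: 'c' from first, 'h' from second => "ch"
  Position 1: 'd' from first, 'h' from second => "dh"
  Position 2: 'e' from first, 'g' from second => "eg"
Result: chdheg

chdheg


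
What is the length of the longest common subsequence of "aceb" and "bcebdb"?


LCS of "aceb" and "bcebdb"
DP table:
           b    c    e    b    d    b
      0    0    0    0    0    0    0
  a   0    0    0    0    0    0    0
  c   0    0    1    1    1    1    1
  e   0    0    1    2    2    2    2
  b   0    1    1    2    3    3    3
LCS length = dp[4][6] = 3

3


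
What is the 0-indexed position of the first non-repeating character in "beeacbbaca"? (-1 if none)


Input: beeacbbaca
Character frequencies:
  'a': 3
  'b': 3
  'c': 2
  'e': 2
Scanning left to right for freq == 1:
  Position 0 ('b'): freq=3, skip
  Position 1 ('e'): freq=2, skip
  Position 2 ('e'): freq=2, skip
  Position 3 ('a'): freq=3, skip
  Position 4 ('c'): freq=2, skip
  Position 5 ('b'): freq=3, skip
  Position 6 ('b'): freq=3, skip
  Position 7 ('a'): freq=3, skip
  Position 8 ('c'): freq=2, skip
  Position 9 ('a'): freq=3, skip
  No unique character found => answer = -1

-1


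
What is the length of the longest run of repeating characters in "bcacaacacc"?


Input: "bcacaacacc"
Scanning for longest run:
  Position 1 ('c'): new char, reset run to 1
  Position 2 ('a'): new char, reset run to 1
  Position 3 ('c'): new char, reset run to 1
  Position 4 ('a'): new char, reset run to 1
  Position 5 ('a'): continues run of 'a', length=2
  Position 6 ('c'): new char, reset run to 1
  Position 7 ('a'): new char, reset run to 1
  Position 8 ('c'): new char, reset run to 1
  Position 9 ('c'): continues run of 'c', length=2
Longest run: 'a' with length 2

2


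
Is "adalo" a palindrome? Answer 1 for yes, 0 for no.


Input: adalo
Reversed: olada
  Compare pos 0 ('a') with pos 4 ('o'): MISMATCH
  Compare pos 1 ('d') with pos 3 ('l'): MISMATCH
Result: not a palindrome

0


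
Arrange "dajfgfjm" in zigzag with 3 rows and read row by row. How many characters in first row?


Zigzag "dajfgfjm" into 3 rows:
Placing characters:
  'd' => row 0
  'a' => row 1
  'j' => row 2
  'f' => row 1
  'g' => row 0
  'f' => row 1
  'j' => row 2
  'm' => row 1
Rows:
  Row 0: "dg"
  Row 1: "affm"
  Row 2: "jj"
First row length: 2

2


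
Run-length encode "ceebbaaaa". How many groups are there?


Input: ceebbaaaa
Scanning for consecutive runs:
  Group 1: 'c' x 1 (positions 0-0)
  Group 2: 'e' x 2 (positions 1-2)
  Group 3: 'b' x 2 (positions 3-4)
  Group 4: 'a' x 4 (positions 5-8)
Total groups: 4

4


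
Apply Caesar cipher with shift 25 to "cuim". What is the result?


Caesar cipher: shift "cuim" by 25
  'c' (pos 2) + 25 = pos 1 = 'b'
  'u' (pos 20) + 25 = pos 19 = 't'
  'i' (pos 8) + 25 = pos 7 = 'h'
  'm' (pos 12) + 25 = pos 11 = 'l'
Result: bthl

bthl


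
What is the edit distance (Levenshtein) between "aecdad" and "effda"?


Computing edit distance: "aecdad" -> "effda"
DP table:
           e    f    f    d    a
      0    1    2    3    4    5
  a   1    1    2    3    4    4
  e   2    1    2    3    4    5
  c   3    2    2    3    4    5
  d   4    3    3    3    3    4
  a   5    4    4    4    4    3
  d   6    5    5    5    4    4
Edit distance = dp[6][5] = 4

4


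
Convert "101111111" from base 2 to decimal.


Input: "101111111" in base 2
Positional expansion:
  Digit '1' (value 1) x 2^8 = 256
  Digit '0' (value 0) x 2^7 = 0
  Digit '1' (value 1) x 2^6 = 64
  Digit '1' (value 1) x 2^5 = 32
  Digit '1' (value 1) x 2^4 = 16
  Digit '1' (value 1) x 2^3 = 8
  Digit '1' (value 1) x 2^2 = 4
  Digit '1' (value 1) x 2^1 = 2
  Digit '1' (value 1) x 2^0 = 1
Sum = 383

383


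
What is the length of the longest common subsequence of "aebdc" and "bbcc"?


LCS of "aebdc" and "bbcc"
DP table:
           b    b    c    c
      0    0    0    0    0
  a   0    0    0    0    0
  e   0    0    0    0    0
  b   0    1    1    1    1
  d   0    1    1    1    1
  c   0    1    1    2    2
LCS length = dp[5][4] = 2

2


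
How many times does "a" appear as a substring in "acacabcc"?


Searching for "a" in "acacabcc"
Scanning each position:
  Position 0: "a" => MATCH
  Position 1: "c" => no
  Position 2: "a" => MATCH
  Position 3: "c" => no
  Position 4: "a" => MATCH
  Position 5: "b" => no
  Position 6: "c" => no
  Position 7: "c" => no
Total occurrences: 3

3


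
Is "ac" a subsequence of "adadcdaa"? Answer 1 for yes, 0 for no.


Check if "ac" is a subsequence of "adadcdaa"
Greedy scan:
  Position 0 ('a'): matches sub[0] = 'a'
  Position 1 ('d'): no match needed
  Position 2 ('a'): no match needed
  Position 3 ('d'): no match needed
  Position 4 ('c'): matches sub[1] = 'c'
  Position 5 ('d'): no match needed
  Position 6 ('a'): no match needed
  Position 7 ('a'): no match needed
All 2 characters matched => is a subsequence

1


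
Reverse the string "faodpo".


Input: faodpo
Reading characters right to left:
  Position 5: 'o'
  Position 4: 'p'
  Position 3: 'd'
  Position 2: 'o'
  Position 1: 'a'
  Position 0: 'f'
Reversed: opdoaf

opdoaf


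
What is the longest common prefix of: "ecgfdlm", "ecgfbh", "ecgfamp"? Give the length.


Words: ecgfdlm, ecgfbh, ecgfamp
  Position 0: all 'e' => match
  Position 1: all 'c' => match
  Position 2: all 'g' => match
  Position 3: all 'f' => match
  Position 4: ('d', 'b', 'a') => mismatch, stop
LCP = "ecgf" (length 4)

4


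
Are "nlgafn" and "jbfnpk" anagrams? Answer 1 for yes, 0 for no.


Strings: "nlgafn", "jbfnpk"
Sorted first:  afglnn
Sorted second: bfjknp
Differ at position 0: 'a' vs 'b' => not anagrams

0


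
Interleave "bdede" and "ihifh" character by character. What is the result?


Interleaving "bdede" and "ihifh":
  Position 0: 'b' from first, 'i' from second => "bi"
  Position 1: 'd' from first, 'h' from second => "dh"
  Position 2: 'e' from first, 'i' from second => "ei"
  Position 3: 'd' from first, 'f' from second => "df"
  Position 4: 'e' from first, 'h' from second => "eh"
Result: bidheidfeh

bidheidfeh


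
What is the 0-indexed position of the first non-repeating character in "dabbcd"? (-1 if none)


Input: dabbcd
Character frequencies:
  'a': 1
  'b': 2
  'c': 1
  'd': 2
Scanning left to right for freq == 1:
  Position 0 ('d'): freq=2, skip
  Position 1 ('a'): unique! => answer = 1

1


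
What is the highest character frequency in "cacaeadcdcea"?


Input: cacaeadcdcea
Character counts:
  'a': 4
  'c': 4
  'd': 2
  'e': 2
Maximum frequency: 4

4


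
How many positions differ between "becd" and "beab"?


Comparing "becd" and "beab" position by position:
  Position 0: 'b' vs 'b' => same
  Position 1: 'e' vs 'e' => same
  Position 2: 'c' vs 'a' => DIFFER
  Position 3: 'd' vs 'b' => DIFFER
Positions that differ: 2

2


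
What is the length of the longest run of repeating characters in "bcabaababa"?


Input: "bcabaababa"
Scanning for longest run:
  Position 1 ('c'): new char, reset run to 1
  Position 2 ('a'): new char, reset run to 1
  Position 3 ('b'): new char, reset run to 1
  Position 4 ('a'): new char, reset run to 1
  Position 5 ('a'): continues run of 'a', length=2
  Position 6 ('b'): new char, reset run to 1
  Position 7 ('a'): new char, reset run to 1
  Position 8 ('b'): new char, reset run to 1
  Position 9 ('a'): new char, reset run to 1
Longest run: 'a' with length 2

2


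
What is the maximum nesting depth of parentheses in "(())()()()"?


Input: "(())()()()"
Tracking depth:
  Position 0 '(': depth becomes 1
  Position 1 '(': depth becomes 2
  Position 2 ')': depth becomes 1
  Position 3 ')': depth becomes 0
  Position 4 '(': depth becomes 1
  Position 5 ')': depth becomes 0
  Position 6 '(': depth becomes 1
  Position 7 ')': depth becomes 0
  Position 8 '(': depth becomes 1
  Position 9 ')': depth becomes 0
Maximum depth reached: 2

2


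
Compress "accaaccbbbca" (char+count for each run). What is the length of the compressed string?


Input: accaaccbbbca
Runs:
  'a' x 1 => "a1"
  'c' x 2 => "c2"
  'a' x 2 => "a2"
  'c' x 2 => "c2"
  'b' x 3 => "b3"
  'c' x 1 => "c1"
  'a' x 1 => "a1"
Compressed: "a1c2a2c2b3c1a1"
Compressed length: 14

14


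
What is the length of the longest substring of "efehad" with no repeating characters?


Input: "efehad"
Sliding window (track last position of each char):
  Position 0 ('e'): window [0,0] length 1 -- new best
  Position 1 ('f'): window [0,1] length 2 -- new best
  Position 2 ('e'): repeat (last at 0), move window start to 1
  Position 2 ('e'): window [1,2] length 2
  Position 3 ('h'): window [1,3] length 3 -- new best
  Position 4 ('a'): window [1,4] length 4 -- new best
  Position 5 ('d'): window [1,5] length 5 -- new best
Longest substring with no repeats: "fehad" with length 5

5


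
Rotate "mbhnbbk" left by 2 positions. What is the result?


Input: "mbhnbbk", rotate left by 2
First 2 characters: "mb"
Remaining characters: "hnbbk"
Concatenate remaining + first: "hnbbk" + "mb" = "hnbbkmb"

hnbbkmb


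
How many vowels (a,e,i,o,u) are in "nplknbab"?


Input: nplknbab
Checking each character:
  'n' at position 0: consonant
  'p' at position 1: consonant
  'l' at position 2: consonant
  'k' at position 3: consonant
  'n' at position 4: consonant
  'b' at position 5: consonant
  'a' at position 6: vowel (running total: 1)
  'b' at position 7: consonant
Total vowels: 1

1


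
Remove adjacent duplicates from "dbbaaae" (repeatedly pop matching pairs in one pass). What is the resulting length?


Input: dbbaaae
Stack-based adjacent duplicate removal:
  Read 'd': push. Stack: d
  Read 'b': push. Stack: db
  Read 'b': matches stack top 'b' => pop. Stack: d
  Read 'a': push. Stack: da
  Read 'a': matches stack top 'a' => pop. Stack: d
  Read 'a': push. Stack: da
  Read 'e': push. Stack: dae
Final stack: "dae" (length 3)

3


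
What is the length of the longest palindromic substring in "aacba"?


Input: "aacba"
Checking substrings for palindromes:
  [0:2] "aa" (len 2) => palindrome
Longest palindromic substring: "aa" with length 2

2


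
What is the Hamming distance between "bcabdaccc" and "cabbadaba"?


Comparing "bcabdaccc" and "cabbadaba" position by position:
  Position 0: 'b' vs 'c' => differ
  Position 1: 'c' vs 'a' => differ
  Position 2: 'a' vs 'b' => differ
  Position 3: 'b' vs 'b' => same
  Position 4: 'd' vs 'a' => differ
  Position 5: 'a' vs 'd' => differ
  Position 6: 'c' vs 'a' => differ
  Position 7: 'c' vs 'b' => differ
  Position 8: 'c' vs 'a' => differ
Total differences (Hamming distance): 8

8


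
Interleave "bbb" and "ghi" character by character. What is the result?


Interleaving "bbb" and "ghi":
  Position 0: 'b' from first, 'g' from second => "bg"
  Position 1: 'b' from first, 'h' from second => "bh"
  Position 2: 'b' from first, 'i' from second => "bi"
Result: bgbhbi

bgbhbi


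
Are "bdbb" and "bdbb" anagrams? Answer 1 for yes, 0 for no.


Strings: "bdbb", "bdbb"
Sorted first:  bbbd
Sorted second: bbbd
Sorted forms match => anagrams

1


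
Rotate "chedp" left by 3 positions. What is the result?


Input: "chedp", rotate left by 3
First 3 characters: "che"
Remaining characters: "dp"
Concatenate remaining + first: "dp" + "che" = "dpche"

dpche


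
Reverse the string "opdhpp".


Input: opdhpp
Reading characters right to left:
  Position 5: 'p'
  Position 4: 'p'
  Position 3: 'h'
  Position 2: 'd'
  Position 1: 'p'
  Position 0: 'o'
Reversed: pphdpo

pphdpo


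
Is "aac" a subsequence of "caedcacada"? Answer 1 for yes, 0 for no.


Check if "aac" is a subsequence of "caedcacada"
Greedy scan:
  Position 0 ('c'): no match needed
  Position 1 ('a'): matches sub[0] = 'a'
  Position 2 ('e'): no match needed
  Position 3 ('d'): no match needed
  Position 4 ('c'): no match needed
  Position 5 ('a'): matches sub[1] = 'a'
  Position 6 ('c'): matches sub[2] = 'c'
  Position 7 ('a'): no match needed
  Position 8 ('d'): no match needed
  Position 9 ('a'): no match needed
All 3 characters matched => is a subsequence

1


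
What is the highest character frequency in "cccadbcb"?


Input: cccadbcb
Character counts:
  'a': 1
  'b': 2
  'c': 4
  'd': 1
Maximum frequency: 4

4


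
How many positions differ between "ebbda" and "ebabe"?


Comparing "ebbda" and "ebabe" position by position:
  Position 0: 'e' vs 'e' => same
  Position 1: 'b' vs 'b' => same
  Position 2: 'b' vs 'a' => DIFFER
  Position 3: 'd' vs 'b' => DIFFER
  Position 4: 'a' vs 'e' => DIFFER
Positions that differ: 3

3


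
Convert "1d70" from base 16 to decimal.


Input: "1d70" in base 16
Positional expansion:
  Digit '1' (value 1) x 16^3 = 4096
  Digit 'd' (value 13) x 16^2 = 3328
  Digit '7' (value 7) x 16^1 = 112
  Digit '0' (value 0) x 16^0 = 0
Sum = 7536

7536


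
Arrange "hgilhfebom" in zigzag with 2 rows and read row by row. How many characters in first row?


Zigzag "hgilhfebom" into 2 rows:
Placing characters:
  'h' => row 0
  'g' => row 1
  'i' => row 0
  'l' => row 1
  'h' => row 0
  'f' => row 1
  'e' => row 0
  'b' => row 1
  'o' => row 0
  'm' => row 1
Rows:
  Row 0: "hiheo"
  Row 1: "glfbm"
First row length: 5

5


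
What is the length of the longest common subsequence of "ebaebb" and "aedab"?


LCS of "ebaebb" and "aedab"
DP table:
           a    e    d    a    b
      0    0    0    0    0    0
  e   0    0    1    1    1    1
  b   0    0    1    1    1    2
  a   0    1    1    1    2    2
  e   0    1    2    2    2    2
  b   0    1    2    2    2    3
  b   0    1    2    2    2    3
LCS length = dp[6][5] = 3

3


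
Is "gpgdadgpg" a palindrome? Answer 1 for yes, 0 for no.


Input: gpgdadgpg
Reversed: gpgdadgpg
  Compare pos 0 ('g') with pos 8 ('g'): match
  Compare pos 1 ('p') with pos 7 ('p'): match
  Compare pos 2 ('g') with pos 6 ('g'): match
  Compare pos 3 ('d') with pos 5 ('d'): match
Result: palindrome

1


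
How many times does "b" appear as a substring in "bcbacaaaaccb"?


Searching for "b" in "bcbacaaaaccb"
Scanning each position:
  Position 0: "b" => MATCH
  Position 1: "c" => no
  Position 2: "b" => MATCH
  Position 3: "a" => no
  Position 4: "c" => no
  Position 5: "a" => no
  Position 6: "a" => no
  Position 7: "a" => no
  Position 8: "a" => no
  Position 9: "c" => no
  Position 10: "c" => no
  Position 11: "b" => MATCH
Total occurrences: 3

3
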